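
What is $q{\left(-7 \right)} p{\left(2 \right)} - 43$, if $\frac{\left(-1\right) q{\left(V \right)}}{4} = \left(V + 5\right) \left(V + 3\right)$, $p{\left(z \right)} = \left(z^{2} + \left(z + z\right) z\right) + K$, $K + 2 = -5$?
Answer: $-203$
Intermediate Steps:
$K = -7$ ($K = -2 - 5 = -7$)
$p{\left(z \right)} = -7 + 3 z^{2}$ ($p{\left(z \right)} = \left(z^{2} + \left(z + z\right) z\right) - 7 = \left(z^{2} + 2 z z\right) - 7 = \left(z^{2} + 2 z^{2}\right) - 7 = 3 z^{2} - 7 = -7 + 3 z^{2}$)
$q{\left(V \right)} = - 4 \left(3 + V\right) \left(5 + V\right)$ ($q{\left(V \right)} = - 4 \left(V + 5\right) \left(V + 3\right) = - 4 \left(5 + V\right) \left(3 + V\right) = - 4 \left(3 + V\right) \left(5 + V\right)$)
$q{\left(-7 \right)} p{\left(2 \right)} - 43 = \left(-60 - -224 - 4 \left(-7\right)^{2}\right) \left(-7 + 3 \cdot 2^{2}\right) - 43 = \left(-60 + 224 - 196\right) \left(-7 + 3 \cdot 4\right) - 43 = \left(-60 + 224 - 196\right) \left(-7 + 12\right) - 43 = \left(-32\right) 5 - 43 = -160 - 43 = -203$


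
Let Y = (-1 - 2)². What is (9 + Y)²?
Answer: 324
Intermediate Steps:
Y = 9 (Y = (-3)² = 9)
(9 + Y)² = (9 + 9)² = 18² = 324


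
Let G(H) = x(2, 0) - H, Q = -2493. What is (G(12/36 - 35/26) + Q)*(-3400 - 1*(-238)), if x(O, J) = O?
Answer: 102353413/13 ≈ 7.8733e+6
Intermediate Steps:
G(H) = 2 - H
(G(12/36 - 35/26) + Q)*(-3400 - 1*(-238)) = ((2 - (12/36 - 35/26)) - 2493)*(-3400 - 1*(-238)) = ((2 - (12*(1/36) - 35*1/26)) - 2493)*(-3400 + 238) = ((2 - (⅓ - 35/26)) - 2493)*(-3162) = ((2 - 1*(-79/78)) - 2493)*(-3162) = ((2 + 79/78) - 2493)*(-3162) = (235/78 - 2493)*(-3162) = -194219/78*(-3162) = 102353413/13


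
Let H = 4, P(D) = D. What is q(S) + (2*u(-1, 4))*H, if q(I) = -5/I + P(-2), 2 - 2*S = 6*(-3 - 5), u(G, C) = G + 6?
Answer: 189/5 ≈ 37.800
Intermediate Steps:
u(G, C) = 6 + G
S = 25 (S = 1 - 3*(-3 - 5) = 1 - 3*(-8) = 1 - ½*(-48) = 1 + 24 = 25)
q(I) = -2 - 5/I (q(I) = -5/I - 2 = -2 - 5/I)
q(S) + (2*u(-1, 4))*H = (-2 - 5/25) + (2*(6 - 1))*4 = (-2 - 5*1/25) + (2*5)*4 = (-2 - ⅕) + 10*4 = -11/5 + 40 = 189/5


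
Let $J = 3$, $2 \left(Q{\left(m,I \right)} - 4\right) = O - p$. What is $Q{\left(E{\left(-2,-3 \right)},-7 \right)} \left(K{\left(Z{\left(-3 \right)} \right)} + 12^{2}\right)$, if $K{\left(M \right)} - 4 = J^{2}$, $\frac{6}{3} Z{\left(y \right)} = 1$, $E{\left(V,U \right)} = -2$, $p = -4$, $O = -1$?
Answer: $\frac{1727}{2} \approx 863.5$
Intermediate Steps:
$Q{\left(m,I \right)} = \frac{11}{2}$ ($Q{\left(m,I \right)} = 4 + \frac{-1 - -4}{2} = 4 + \frac{-1 + 4}{2} = 4 + \frac{1}{2} \cdot 3 = 4 + \frac{3}{2} = \frac{11}{2}$)
$Z{\left(y \right)} = \frac{1}{2}$ ($Z{\left(y \right)} = \frac{1}{2} \cdot 1 = \frac{1}{2}$)
$K{\left(M \right)} = 13$ ($K{\left(M \right)} = 4 + 3^{2} = 4 + 9 = 13$)
$Q{\left(E{\left(-2,-3 \right)},-7 \right)} \left(K{\left(Z{\left(-3 \right)} \right)} + 12^{2}\right) = \frac{11 \left(13 + 12^{2}\right)}{2} = \frac{11 \left(13 + 144\right)}{2} = \frac{11}{2} \cdot 157 = \frac{1727}{2}$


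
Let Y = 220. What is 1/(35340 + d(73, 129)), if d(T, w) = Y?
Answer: 1/35560 ≈ 2.8121e-5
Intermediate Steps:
d(T, w) = 220
1/(35340 + d(73, 129)) = 1/(35340 + 220) = 1/35560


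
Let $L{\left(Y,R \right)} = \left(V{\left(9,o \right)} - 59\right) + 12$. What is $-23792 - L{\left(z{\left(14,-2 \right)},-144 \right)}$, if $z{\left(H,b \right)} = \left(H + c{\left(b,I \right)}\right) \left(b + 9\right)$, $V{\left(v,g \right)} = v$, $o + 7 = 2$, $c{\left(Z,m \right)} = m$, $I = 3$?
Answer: $-23754$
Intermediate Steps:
$o = -5$ ($o = -7 + 2 = -5$)
$z{\left(H,b \right)} = \left(3 + H\right) \left(9 + b\right)$ ($z{\left(H,b \right)} = \left(H + 3\right) \left(b + 9\right) = \left(3 + H\right) \left(9 + b\right)$)
$L{\left(Y,R \right)} = -38$ ($L{\left(Y,R \right)} = \left(9 - 59\right) + 12 = -50 + 12 = -38$)
$-23792 - L{\left(z{\left(14,-2 \right)},-144 \right)} = -23792 - -38 = -23792 + 38 = -23754$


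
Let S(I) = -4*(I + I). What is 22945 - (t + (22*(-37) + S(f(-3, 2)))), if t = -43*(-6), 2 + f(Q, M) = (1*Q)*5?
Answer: 23365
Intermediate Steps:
f(Q, M) = -2 + 5*Q (f(Q, M) = -2 + (1*Q)*5 = -2 + Q*5 = -2 + 5*Q)
S(I) = -8*I
t = 258
22945 - (t + (22*(-37) + S(f(-3, 2)))) = 22945 - (258 + (22*(-37) - 8*(-2 + 5*(-3)))) = 22945 - (258 + (-814 - 8*(-2 - 15))) = 22945 - (258 + (-814 - 8*(-17))) = 22945 - (258 + (-814 + 136)) = 22945 - (258 - 678) = 22945 - 1*(-420) = 22945 + 420 = 23365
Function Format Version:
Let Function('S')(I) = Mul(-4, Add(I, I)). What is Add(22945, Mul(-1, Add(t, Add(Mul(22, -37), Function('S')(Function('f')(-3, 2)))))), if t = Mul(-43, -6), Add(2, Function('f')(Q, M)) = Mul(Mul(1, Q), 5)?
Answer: 23365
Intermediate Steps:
Function('f')(Q, M) = Add(-2, Mul(5, Q)) (Function('f')(Q, M) = Add(-2, Mul(Mul(1, Q), 5)) = Add(-2, Mul(Q, 5)) = Add(-2, Mul(5, Q)))
Function('S')(I) = Mul(-8, I) (Function('S')(I) = Mul(-4, Mul(2, I)) = Mul(-8, I))
t = 258
Add(22945, Mul(-1, Add(t, Add(Mul(22, -37), Function('S')(Function('f')(-3, 2)))))) = Add(22945, Mul(-1, Add(258, Add(Mul(22, -37), Mul(-8, Add(-2, Mul(5, -3))))))) = Add(22945, Mul(-1, Add(258, Add(-814, Mul(-8, Add(-2, -15)))))) = Add(22945, Mul(-1, Add(258, Add(-814, Mul(-8, -17))))) = Add(22945, Mul(-1, Add(258, Add(-814, 136)))) = Add(22945, Mul(-1, Add(258, -678))) = Add(22945, Mul(-1, -420)) = Add(22945, 420) = 23365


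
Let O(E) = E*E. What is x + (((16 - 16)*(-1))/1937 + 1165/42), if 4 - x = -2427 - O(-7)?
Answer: 105325/42 ≈ 2507.7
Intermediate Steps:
O(E) = E**2
x = 2480 (x = 4 - (-2427 - 1*(-7)**2) = 4 - (-2427 - 1*49) = 4 - (-2427 - 49) = 4 - 1*(-2476) = 4 + 2476 = 2480)
x + (((16 - 16)*(-1))/1937 + 1165/42) = 2480 + (((16 - 16)*(-1))/1937 + 1165/42) = 2480 + ((0*(-1))*(1/1937) + 1165*(1/42)) = 2480 + (0*(1/1937) + 1165/42) = 2480 + (0 + 1165/42) = 2480 + 1165/42 = 105325/42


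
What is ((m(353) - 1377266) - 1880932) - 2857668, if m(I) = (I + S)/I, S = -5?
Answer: -2158900350/353 ≈ -6.1159e+6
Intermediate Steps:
m(I) = (-5 + I)/I (m(I) = (I - 5)/I = (-5 + I)/I)
((m(353) - 1377266) - 1880932) - 2857668 = (((-5 + 353)/353 - 1377266) - 1880932) - 2857668 = (((1/353)*348 - 1377266) - 1880932) - 2857668 = ((348/353 - 1377266) - 1880932) - 2857668 = (-486174550/353 - 1880932) - 2857668 = -1150143546/353 - 2857668 = -2158900350/353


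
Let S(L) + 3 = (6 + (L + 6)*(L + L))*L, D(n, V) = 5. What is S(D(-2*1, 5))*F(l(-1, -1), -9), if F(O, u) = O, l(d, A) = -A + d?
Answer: 0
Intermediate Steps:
l(d, A) = d - A
S(L) = -3 + L*(6 + 2*L*(6 + L)) (S(L) = -3 + (6 + (L + 6)*(L + L))*L = -3 + (6 + (6 + L)*(2*L))*L = -3 + (6 + 2*L*(6 + L))*L = -3 + L*(6 + 2*L*(6 + L)))
S(D(-2*1, 5))*F(l(-1, -1), -9) = (-3 + 2*5**3 + 6*5 + 12*5**2)*(-1 - 1*(-1)) = (-3 + 2*125 + 30 + 12*25)*(-1 + 1) = (-3 + 250 + 30 + 300)*0 = 577*0 = 0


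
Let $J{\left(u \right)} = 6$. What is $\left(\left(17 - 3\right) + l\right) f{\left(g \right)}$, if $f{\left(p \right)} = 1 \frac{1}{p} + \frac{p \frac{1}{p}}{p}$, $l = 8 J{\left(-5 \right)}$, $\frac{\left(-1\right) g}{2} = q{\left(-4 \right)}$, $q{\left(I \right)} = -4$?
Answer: $\frac{31}{2} \approx 15.5$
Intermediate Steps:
$g = 8$ ($g = \left(-2\right) \left(-4\right) = 8$)
$l = 48$ ($l = 8 \cdot 6 = 48$)
$f{\left(p \right)} = \frac{2}{p}$ ($f{\left(p \right)} = \frac{1}{p} + 1 \frac{1}{p} = \frac{1}{p} + \frac{1}{p} = \frac{2}{p}$)
$\left(\left(17 - 3\right) + l\right) f{\left(g \right)} = \left(\left(17 - 3\right) + 48\right) \frac{2}{8} = \left(14 + 48\right) 2 \cdot \frac{1}{8} = 62 \cdot \frac{1}{4} = \frac{31}{2}$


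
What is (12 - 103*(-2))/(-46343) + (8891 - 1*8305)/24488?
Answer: 10909307/567423692 ≈ 0.019226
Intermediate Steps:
(12 - 103*(-2))/(-46343) + (8891 - 1*8305)/24488 = (12 + 206)*(-1/46343) + (8891 - 8305)*(1/24488) = 218*(-1/46343) + 586*(1/24488) = -218/46343 + 293/12244 = 10909307/567423692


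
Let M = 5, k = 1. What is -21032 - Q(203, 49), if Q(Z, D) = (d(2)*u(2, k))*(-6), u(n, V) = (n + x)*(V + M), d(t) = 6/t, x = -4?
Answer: -21248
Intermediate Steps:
u(n, V) = (-4 + n)*(5 + V) (u(n, V) = (n - 4)*(V + 5) = (-4 + n)*(5 + V))
Q(Z, D) = 216 (Q(Z, D) = ((6/2)*(-20 - 4*1 + 5*2 + 1*2))*(-6) = ((6*(1/2))*(-20 - 4 + 10 + 2))*(-6) = (3*(-12))*(-6) = -36*(-6) = 216)
-21032 - Q(203, 49) = -21032 - 1*216 = -21032 - 216 = -21248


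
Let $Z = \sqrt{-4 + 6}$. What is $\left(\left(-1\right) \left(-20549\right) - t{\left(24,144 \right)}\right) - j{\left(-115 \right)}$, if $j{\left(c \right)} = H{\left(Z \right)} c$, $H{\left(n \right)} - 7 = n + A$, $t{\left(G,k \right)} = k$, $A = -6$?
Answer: $20520 + 115 \sqrt{2} \approx 20683.0$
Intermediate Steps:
$Z = \sqrt{2} \approx 1.4142$
$H{\left(n \right)} = 1 + n$ ($H{\left(n \right)} = 7 + \left(n - 6\right) = 7 + \left(-6 + n\right) = 1 + n$)
$j{\left(c \right)} = c \left(1 + \sqrt{2}\right)$ ($j{\left(c \right)} = \left(1 + \sqrt{2}\right) c = c \left(1 + \sqrt{2}\right)$)
$\left(\left(-1\right) \left(-20549\right) - t{\left(24,144 \right)}\right) - j{\left(-115 \right)} = \left(\left(-1\right) \left(-20549\right) - 144\right) - - 115 \left(1 + \sqrt{2}\right) = \left(20549 - 144\right) - \left(-115 - 115 \sqrt{2}\right) = 20405 + \left(115 + 115 \sqrt{2}\right) = 20520 + 115 \sqrt{2}$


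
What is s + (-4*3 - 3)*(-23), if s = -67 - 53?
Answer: 225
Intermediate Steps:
s = -120
s + (-4*3 - 3)*(-23) = -120 + (-4*3 - 3)*(-23) = -120 + (-12 - 3)*(-23) = -120 - 15*(-23) = -120 + 345 = 225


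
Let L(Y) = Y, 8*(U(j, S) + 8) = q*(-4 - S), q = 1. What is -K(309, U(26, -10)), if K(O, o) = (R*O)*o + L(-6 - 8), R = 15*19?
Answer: 2553941/4 ≈ 6.3849e+5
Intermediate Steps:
U(j, S) = -17/2 - S/8 (U(j, S) = -8 + (1*(-4 - S))/8 = -8 + (-4 - S)/8 = -8 + (-1/2 - S/8) = -17/2 - S/8)
R = 285
K(O, o) = -14 + 285*O*o (K(O, o) = (285*O)*o + (-6 - 8) = 285*O*o - 14 = -14 + 285*O*o)
-K(309, U(26, -10)) = -(-14 + 285*309*(-17/2 - 1/8*(-10))) = -(-14 + 285*309*(-17/2 + 5/4)) = -(-14 + 285*309*(-29/4)) = -(-14 - 2553885/4) = -1*(-2553941/4) = 2553941/4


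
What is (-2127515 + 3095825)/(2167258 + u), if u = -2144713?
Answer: 21518/501 ≈ 42.950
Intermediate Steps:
(-2127515 + 3095825)/(2167258 + u) = (-2127515 + 3095825)/(2167258 - 2144713) = 968310/22545 = 968310*(1/22545) = 21518/501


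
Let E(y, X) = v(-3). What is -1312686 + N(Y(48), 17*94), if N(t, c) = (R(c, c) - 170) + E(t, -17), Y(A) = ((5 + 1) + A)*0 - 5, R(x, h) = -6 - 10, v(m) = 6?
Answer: -1312866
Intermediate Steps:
E(y, X) = 6
R(x, h) = -16
Y(A) = -5 (Y(A) = (6 + A)*0 - 5 = 0 - 5 = -5)
N(t, c) = -180 (N(t, c) = (-16 - 170) + 6 = -186 + 6 = -180)
-1312686 + N(Y(48), 17*94) = -1312686 - 180 = -1312866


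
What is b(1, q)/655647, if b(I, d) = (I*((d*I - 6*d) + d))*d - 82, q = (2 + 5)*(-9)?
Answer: -15958/655647 ≈ -0.024339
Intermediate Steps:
q = -63 (q = 7*(-9) = -63)
b(I, d) = -82 + I*d*(-5*d + I*d) (b(I, d) = (I*((I*d - 6*d) + d))*d - 82 = (I*((-6*d + I*d) + d))*d - 82 = (I*(-5*d + I*d))*d - 82 = I*d*(-5*d + I*d) - 82 = -82 + I*d*(-5*d + I*d))
b(1, q)/655647 = (-82 + 1²*(-63)² - 5*1*(-63)²)/655647 = (-82 + 1*3969 - 5*1*3969)*(1/655647) = (-82 + 3969 - 19845)*(1/655647) = -15958*1/655647 = -15958/655647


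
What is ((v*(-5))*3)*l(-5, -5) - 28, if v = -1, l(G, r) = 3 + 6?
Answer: 107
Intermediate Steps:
l(G, r) = 9
((v*(-5))*3)*l(-5, -5) - 28 = (-1*(-5)*3)*9 - 28 = (5*3)*9 - 28 = 15*9 - 28 = 135 - 28 = 107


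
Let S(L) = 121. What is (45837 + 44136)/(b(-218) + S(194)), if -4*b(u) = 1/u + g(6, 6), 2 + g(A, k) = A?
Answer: 78456456/104641 ≈ 749.77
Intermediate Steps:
g(A, k) = -2 + A
b(u) = -1 - 1/(4*u) (b(u) = -(1/u + (-2 + 6))/4 = -(1/u + 4)/4 = -(4 + 1/u)/4 = -1 - 1/(4*u))
(45837 + 44136)/(b(-218) + S(194)) = (45837 + 44136)/((-1/4 - 1*(-218))/(-218) + 121) = 89973/(-(-1/4 + 218)/218 + 121) = 89973/(-1/218*871/4 + 121) = 89973/(-871/872 + 121) = 89973/(104641/872) = 89973*(872/104641) = 78456456/104641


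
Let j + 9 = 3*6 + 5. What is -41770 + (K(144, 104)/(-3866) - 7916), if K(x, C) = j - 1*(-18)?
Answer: -96043054/1933 ≈ -49686.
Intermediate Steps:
j = 14 (j = -9 + (3*6 + 5) = -9 + (18 + 5) = -9 + 23 = 14)
K(x, C) = 32 (K(x, C) = 14 - 1*(-18) = 14 + 18 = 32)
-41770 + (K(144, 104)/(-3866) - 7916) = -41770 + (32/(-3866) - 7916) = -41770 + (32*(-1/3866) - 7916) = -41770 + (-16/1933 - 7916) = -41770 - 15301644/1933 = -96043054/1933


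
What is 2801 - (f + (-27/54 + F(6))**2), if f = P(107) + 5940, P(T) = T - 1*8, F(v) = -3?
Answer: -13001/4 ≈ -3250.3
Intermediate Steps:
P(T) = -8 + T (P(T) = T - 8 = -8 + T)
f = 6039 (f = (-8 + 107) + 5940 = 99 + 5940 = 6039)
2801 - (f + (-27/54 + F(6))**2) = 2801 - (6039 + (-27/54 - 3)**2) = 2801 - (6039 + (-27*1/54 - 3)**2) = 2801 - (6039 + (-1/2 - 3)**2) = 2801 - (6039 + (-7/2)**2) = 2801 - (6039 + 49/4) = 2801 - 1*24205/4 = 2801 - 24205/4 = -13001/4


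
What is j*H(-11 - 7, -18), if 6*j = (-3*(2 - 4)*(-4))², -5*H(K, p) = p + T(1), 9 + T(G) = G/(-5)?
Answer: 13056/25 ≈ 522.24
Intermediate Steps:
T(G) = -9 - G/5 (T(G) = -9 + G/(-5) = -9 + G*(-⅕) = -9 - G/5)
H(K, p) = 46/25 - p/5 (H(K, p) = -(p + (-9 - ⅕*1))/5 = -(p + (-9 - ⅕))/5 = -(p - 46/5)/5 = -(-46/5 + p)/5 = 46/25 - p/5)
j = 96 (j = (-3*(2 - 4)*(-4))²/6 = (-3*(-2)*(-4))²/6 = (6*(-4))²/6 = (⅙)*(-24)² = (⅙)*576 = 96)
j*H(-11 - 7, -18) = 96*(46/25 - ⅕*(-18)) = 96*(46/25 + 18/5) = 96*(136/25) = 13056/25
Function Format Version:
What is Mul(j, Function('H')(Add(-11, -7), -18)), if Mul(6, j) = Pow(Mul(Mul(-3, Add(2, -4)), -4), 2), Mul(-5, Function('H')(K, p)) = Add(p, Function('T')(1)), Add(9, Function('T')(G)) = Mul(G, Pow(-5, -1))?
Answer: Rational(13056, 25) ≈ 522.24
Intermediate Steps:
Function('T')(G) = Add(-9, Mul(Rational(-1, 5), G)) (Function('T')(G) = Add(-9, Mul(G, Pow(-5, -1))) = Add(-9, Mul(G, Rational(-1, 5))) = Add(-9, Mul(Rational(-1, 5), G)))
Function('H')(K, p) = Add(Rational(46, 25), Mul(Rational(-1, 5), p)) (Function('H')(K, p) = Mul(Rational(-1, 5), Add(p, Add(-9, Mul(Rational(-1, 5), 1)))) = Mul(Rational(-1, 5), Add(p, Add(-9, Rational(-1, 5)))) = Mul(Rational(-1, 5), Add(p, Rational(-46, 5))) = Mul(Rational(-1, 5), Add(Rational(-46, 5), p)) = Add(Rational(46, 25), Mul(Rational(-1, 5), p)))
j = 96 (j = Mul(Rational(1, 6), Pow(Mul(Mul(-3, Add(2, -4)), -4), 2)) = Mul(Rational(1, 6), Pow(Mul(Mul(-3, -2), -4), 2)) = Mul(Rational(1, 6), Pow(Mul(6, -4), 2)) = Mul(Rational(1, 6), Pow(-24, 2)) = Mul(Rational(1, 6), 576) = 96)
Mul(j, Function('H')(Add(-11, -7), -18)) = Mul(96, Add(Rational(46, 25), Mul(Rational(-1, 5), -18))) = Mul(96, Add(Rational(46, 25), Rational(18, 5))) = Mul(96, Rational(136, 25)) = Rational(13056, 25)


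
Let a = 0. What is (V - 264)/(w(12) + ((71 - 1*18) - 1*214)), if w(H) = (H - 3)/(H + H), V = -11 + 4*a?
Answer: 440/257 ≈ 1.7121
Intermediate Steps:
V = -11 (V = -11 + 4*0 = -11 + 0 = -11)
w(H) = (-3 + H)/(2*H) (w(H) = (-3 + H)/((2*H)) = (-3 + H)*(1/(2*H)) = (-3 + H)/(2*H))
(V - 264)/(w(12) + ((71 - 1*18) - 1*214)) = (-11 - 264)/((½)*(-3 + 12)/12 + ((71 - 1*18) - 1*214)) = -275/((½)*(1/12)*9 + ((71 - 18) - 214)) = -275/(3/8 + (53 - 214)) = -275/(3/8 - 161) = -275/(-1285/8) = -275*(-8/1285) = 440/257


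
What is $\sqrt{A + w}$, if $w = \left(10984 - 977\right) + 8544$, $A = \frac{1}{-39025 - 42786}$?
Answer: $\frac{2 \sqrt{31040644945615}}{81811} \approx 136.2$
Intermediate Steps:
$A = - \frac{1}{81811}$ ($A = \frac{1}{-81811} = - \frac{1}{81811} \approx -1.2223 \cdot 10^{-5}$)
$w = 18551$ ($w = 10007 + 8544 = 18551$)
$\sqrt{A + w} = \sqrt{- \frac{1}{81811} + 18551} = \sqrt{\frac{1517675860}{81811}} = \frac{2 \sqrt{31040644945615}}{81811}$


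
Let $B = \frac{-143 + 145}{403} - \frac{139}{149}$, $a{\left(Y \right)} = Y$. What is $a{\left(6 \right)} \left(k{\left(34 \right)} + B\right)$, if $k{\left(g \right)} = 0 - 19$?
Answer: $- \frac{7179672}{60047} \approx -119.57$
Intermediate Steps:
$B = - \frac{55719}{60047}$ ($B = 2 \cdot \frac{1}{403} - \frac{139}{149} = \frac{2}{403} - \frac{139}{149} = - \frac{55719}{60047} \approx -0.92792$)
$k{\left(g \right)} = -19$
$a{\left(6 \right)} \left(k{\left(34 \right)} + B\right) = 6 \left(-19 - \frac{55719}{60047}\right) = 6 \left(- \frac{1196612}{60047}\right) = - \frac{7179672}{60047}$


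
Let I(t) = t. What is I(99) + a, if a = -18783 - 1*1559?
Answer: -20243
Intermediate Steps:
a = -20342 (a = -18783 - 1559 = -20342)
I(99) + a = 99 - 20342 = -20243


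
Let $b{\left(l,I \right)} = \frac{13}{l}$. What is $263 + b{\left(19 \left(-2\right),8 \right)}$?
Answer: $\frac{9981}{38} \approx 262.66$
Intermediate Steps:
$263 + b{\left(19 \left(-2\right),8 \right)} = 263 + \frac{13}{19 \left(-2\right)} = 263 + \frac{13}{-38} = 263 + 13 \left(- \frac{1}{38}\right) = 263 - \frac{13}{38} = \frac{9981}{38}$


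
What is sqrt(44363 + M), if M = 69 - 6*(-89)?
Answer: sqrt(44966) ≈ 212.05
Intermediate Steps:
M = 603 (M = 69 + 534 = 603)
sqrt(44363 + M) = sqrt(44363 + 603) = sqrt(44966)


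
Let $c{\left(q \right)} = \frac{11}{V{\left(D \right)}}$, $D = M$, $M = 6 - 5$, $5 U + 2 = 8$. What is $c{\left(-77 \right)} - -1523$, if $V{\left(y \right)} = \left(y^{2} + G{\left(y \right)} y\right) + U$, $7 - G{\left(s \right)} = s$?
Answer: $\frac{62498}{41} \approx 1524.3$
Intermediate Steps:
$U = \frac{6}{5}$ ($U = - \frac{2}{5} + \frac{1}{5} \cdot 8 = - \frac{2}{5} + \frac{8}{5} = \frac{6}{5} \approx 1.2$)
$G{\left(s \right)} = 7 - s$
$M = 1$
$D = 1$
$V{\left(y \right)} = \frac{6}{5} + y^{2} + y \left(7 - y\right)$ ($V{\left(y \right)} = \left(y^{2} + \left(7 - y\right) y\right) + \frac{6}{5} = \left(y^{2} + y \left(7 - y\right)\right) + \frac{6}{5} = \frac{6}{5} + y^{2} + y \left(7 - y\right)$)
$c{\left(q \right)} = \frac{55}{41}$ ($c{\left(q \right)} = \frac{11}{\frac{6}{5} + 7 \cdot 1} = \frac{11}{\frac{6}{5} + 7} = \frac{11}{\frac{41}{5}} = 11 \cdot \frac{5}{41} = \frac{55}{41}$)
$c{\left(-77 \right)} - -1523 = \frac{55}{41} - -1523 = \frac{55}{41} + 1523 = \frac{62498}{41}$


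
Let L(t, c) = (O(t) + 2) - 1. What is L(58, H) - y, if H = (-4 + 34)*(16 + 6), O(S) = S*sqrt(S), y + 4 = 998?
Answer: -993 + 58*sqrt(58) ≈ -551.29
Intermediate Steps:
y = 994 (y = -4 + 998 = 994)
O(S) = S**(3/2)
H = 660 (H = 30*22 = 660)
L(t, c) = 1 + t**(3/2) (L(t, c) = (t**(3/2) + 2) - 1 = (2 + t**(3/2)) - 1 = 1 + t**(3/2))
L(58, H) - y = (1 + 58**(3/2)) - 1*994 = (1 + 58*sqrt(58)) - 994 = -993 + 58*sqrt(58)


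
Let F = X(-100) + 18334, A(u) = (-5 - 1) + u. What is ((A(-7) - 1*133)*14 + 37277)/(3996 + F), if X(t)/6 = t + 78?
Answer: 3203/2018 ≈ 1.5872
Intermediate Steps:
A(u) = -6 + u
X(t) = 468 + 6*t (X(t) = 6*(t + 78) = 6*(78 + t) = 468 + 6*t)
F = 18202 (F = (468 + 6*(-100)) + 18334 = (468 - 600) + 18334 = -132 + 18334 = 18202)
((A(-7) - 1*133)*14 + 37277)/(3996 + F) = (((-6 - 7) - 1*133)*14 + 37277)/(3996 + 18202) = ((-13 - 133)*14 + 37277)/22198 = (-146*14 + 37277)*(1/22198) = (-2044 + 37277)*(1/22198) = 35233*(1/22198) = 3203/2018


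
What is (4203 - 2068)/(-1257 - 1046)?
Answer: -305/329 ≈ -0.92705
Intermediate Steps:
(4203 - 2068)/(-1257 - 1046) = 2135/(-2303) = 2135*(-1/2303) = -305/329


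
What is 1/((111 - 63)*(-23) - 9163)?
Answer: -1/10267 ≈ -9.7399e-5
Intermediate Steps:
1/((111 - 63)*(-23) - 9163) = 1/(48*(-23) - 9163) = 1/(-1104 - 9163) = 1/(-10267) = -1/10267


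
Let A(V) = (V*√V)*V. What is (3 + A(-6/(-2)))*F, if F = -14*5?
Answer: -210 - 630*√3 ≈ -1301.2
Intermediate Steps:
A(V) = V^(5/2) (A(V) = V^(3/2)*V = V^(5/2))
F = -70
(3 + A(-6/(-2)))*F = (3 + (-6/(-2))^(5/2))*(-70) = (3 + (-6*(-½))^(5/2))*(-70) = (3 + 3^(5/2))*(-70) = (3 + 9*√3)*(-70) = -210 - 630*√3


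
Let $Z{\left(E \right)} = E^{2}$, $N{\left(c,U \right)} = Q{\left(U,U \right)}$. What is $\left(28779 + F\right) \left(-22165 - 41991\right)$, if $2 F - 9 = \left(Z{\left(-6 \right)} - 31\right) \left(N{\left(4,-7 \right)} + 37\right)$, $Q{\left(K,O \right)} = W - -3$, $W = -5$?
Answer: $-1852247876$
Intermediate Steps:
$Q{\left(K,O \right)} = -2$ ($Q{\left(K,O \right)} = -5 - -3 = -5 + 3 = -2$)
$N{\left(c,U \right)} = -2$
$F = 92$ ($F = \frac{9}{2} + \frac{\left(\left(-6\right)^{2} - 31\right) \left(-2 + 37\right)}{2} = \frac{9}{2} + \frac{\left(36 - 31\right) 35}{2} = \frac{9}{2} + \frac{5 \cdot 35}{2} = \frac{9}{2} + \frac{1}{2} \cdot 175 = \frac{9}{2} + \frac{175}{2} = 92$)
$\left(28779 + F\right) \left(-22165 - 41991\right) = \left(28779 + 92\right) \left(-22165 - 41991\right) = 28871 \left(-64156\right) = -1852247876$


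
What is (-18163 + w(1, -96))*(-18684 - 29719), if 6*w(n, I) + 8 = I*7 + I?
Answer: 2656211431/3 ≈ 8.8540e+8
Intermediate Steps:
w(n, I) = -4/3 + 4*I/3 (w(n, I) = -4/3 + (I*7 + I)/6 = -4/3 + (7*I + I)/6 = -4/3 + (8*I)/6 = -4/3 + 4*I/3)
(-18163 + w(1, -96))*(-18684 - 29719) = (-18163 + (-4/3 + (4/3)*(-96)))*(-18684 - 29719) = (-18163 + (-4/3 - 128))*(-48403) = (-18163 - 388/3)*(-48403) = -54877/3*(-48403) = 2656211431/3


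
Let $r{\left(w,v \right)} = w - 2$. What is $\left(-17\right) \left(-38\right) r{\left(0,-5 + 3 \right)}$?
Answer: $-1292$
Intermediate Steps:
$r{\left(w,v \right)} = -2 + w$
$\left(-17\right) \left(-38\right) r{\left(0,-5 + 3 \right)} = \left(-17\right) \left(-38\right) \left(-2 + 0\right) = 646 \left(-2\right) = -1292$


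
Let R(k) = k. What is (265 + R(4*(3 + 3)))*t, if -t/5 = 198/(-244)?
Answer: 143055/122 ≈ 1172.6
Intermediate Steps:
t = 495/122 (t = -990/(-244) = -990*(-1)/244 = -5*(-99/122) = 495/122 ≈ 4.0574)
(265 + R(4*(3 + 3)))*t = (265 + 4*(3 + 3))*(495/122) = (265 + 4*6)*(495/122) = (265 + 24)*(495/122) = 289*(495/122) = 143055/122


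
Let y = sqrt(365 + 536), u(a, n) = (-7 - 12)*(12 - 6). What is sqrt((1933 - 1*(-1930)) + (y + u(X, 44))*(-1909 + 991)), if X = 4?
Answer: sqrt(108515 - 918*sqrt(901)) ≈ 284.53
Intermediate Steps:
u(a, n) = -114 (u(a, n) = -19*6 = -114)
y = sqrt(901) ≈ 30.017
sqrt((1933 - 1*(-1930)) + (y + u(X, 44))*(-1909 + 991)) = sqrt((1933 - 1*(-1930)) + (sqrt(901) - 114)*(-1909 + 991)) = sqrt((1933 + 1930) + (-114 + sqrt(901))*(-918)) = sqrt(3863 + (104652 - 918*sqrt(901))) = sqrt(108515 - 918*sqrt(901))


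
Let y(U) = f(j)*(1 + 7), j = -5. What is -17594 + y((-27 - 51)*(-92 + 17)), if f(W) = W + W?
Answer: -17674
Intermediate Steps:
f(W) = 2*W
y(U) = -80 (y(U) = (2*(-5))*(1 + 7) = -10*8 = -80)
-17594 + y((-27 - 51)*(-92 + 17)) = -17594 - 80 = -17674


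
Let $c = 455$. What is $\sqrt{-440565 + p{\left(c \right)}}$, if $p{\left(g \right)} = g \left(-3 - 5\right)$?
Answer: $i \sqrt{444205} \approx 666.49 i$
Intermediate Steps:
$p{\left(g \right)} = - 8 g$ ($p{\left(g \right)} = g \left(-8\right) = - 8 g$)
$\sqrt{-440565 + p{\left(c \right)}} = \sqrt{-440565 - 3640} = \sqrt{-444205} = i \sqrt{444205}$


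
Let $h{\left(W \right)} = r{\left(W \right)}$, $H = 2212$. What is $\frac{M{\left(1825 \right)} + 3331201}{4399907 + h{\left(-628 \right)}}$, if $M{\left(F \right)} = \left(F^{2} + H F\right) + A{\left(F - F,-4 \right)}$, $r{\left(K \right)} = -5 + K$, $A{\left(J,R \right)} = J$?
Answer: $\frac{5349363}{2199637} \approx 2.4319$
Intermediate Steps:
$h{\left(W \right)} = -5 + W$
$M{\left(F \right)} = F^{2} + 2212 F$ ($M{\left(F \right)} = \left(F^{2} + 2212 F\right) + \left(F - F\right) = \left(F^{2} + 2212 F\right) + 0 = F^{2} + 2212 F$)
$\frac{M{\left(1825 \right)} + 3331201}{4399907 + h{\left(-628 \right)}} = \frac{1825 \left(2212 + 1825\right) + 3331201}{4399907 - 633} = \frac{1825 \cdot 4037 + 3331201}{4399907 - 633} = \frac{7367525 + 3331201}{4399274} = 10698726 \cdot \frac{1}{4399274} = \frac{5349363}{2199637}$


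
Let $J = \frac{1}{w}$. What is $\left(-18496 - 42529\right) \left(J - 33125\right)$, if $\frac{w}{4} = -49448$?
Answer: $\frac{399827256561025}{197792} \approx 2.0215 \cdot 10^{9}$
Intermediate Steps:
$w = -197792$ ($w = 4 \left(-49448\right) = -197792$)
$J = - \frac{1}{197792}$ ($J = \frac{1}{-197792} = - \frac{1}{197792} \approx -5.0558 \cdot 10^{-6}$)
$\left(-18496 - 42529\right) \left(J - 33125\right) = \left(-18496 - 42529\right) \left(- \frac{1}{197792} - 33125\right) = \left(-61025\right) \left(- \frac{6551860001}{197792}\right) = \frac{399827256561025}{197792}$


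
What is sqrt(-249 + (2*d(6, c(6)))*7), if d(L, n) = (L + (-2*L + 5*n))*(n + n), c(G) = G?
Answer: sqrt(3783) ≈ 61.506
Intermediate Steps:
d(L, n) = 2*n*(-L + 5*n) (d(L, n) = (-L + 5*n)*(2*n) = 2*n*(-L + 5*n))
sqrt(-249 + (2*d(6, c(6)))*7) = sqrt(-249 + (2*(2*6*(-1*6 + 5*6)))*7) = sqrt(-249 + (2*(2*6*(-6 + 30)))*7) = sqrt(-249 + (2*(2*6*24))*7) = sqrt(-249 + (2*288)*7) = sqrt(-249 + 576*7) = sqrt(-249 + 4032) = sqrt(3783)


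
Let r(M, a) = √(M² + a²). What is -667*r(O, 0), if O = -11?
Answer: -7337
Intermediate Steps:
-667*r(O, 0) = -667*√((-11)² + 0²) = -667*√(121 + 0) = -667*√121 = -667*11 = -7337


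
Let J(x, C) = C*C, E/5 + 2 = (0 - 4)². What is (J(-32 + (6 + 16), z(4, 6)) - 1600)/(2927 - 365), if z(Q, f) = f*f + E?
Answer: 1606/427 ≈ 3.7611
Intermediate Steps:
E = 70 (E = -10 + 5*(0 - 4)² = -10 + 5*(-4)² = -10 + 5*16 = -10 + 80 = 70)
z(Q, f) = 70 + f² (z(Q, f) = f*f + 70 = f² + 70 = 70 + f²)
J(x, C) = C²
(J(-32 + (6 + 16), z(4, 6)) - 1600)/(2927 - 365) = ((70 + 6²)² - 1600)/(2927 - 365) = ((70 + 36)² - 1600)/2562 = (106² - 1600)*(1/2562) = (11236 - 1600)*(1/2562) = 9636*(1/2562) = 1606/427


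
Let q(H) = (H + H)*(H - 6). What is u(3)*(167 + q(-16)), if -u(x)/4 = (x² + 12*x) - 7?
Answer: -132392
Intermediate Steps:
u(x) = 28 - 48*x - 4*x² (u(x) = -4*((x² + 12*x) - 7) = -4*(-7 + x² + 12*x) = 28 - 48*x - 4*x²)
q(H) = 2*H*(-6 + H) (q(H) = (2*H)*(-6 + H) = 2*H*(-6 + H))
u(3)*(167 + q(-16)) = (28 - 48*3 - 4*3²)*(167 + 2*(-16)*(-6 - 16)) = (28 - 144 - 4*9)*(167 + 2*(-16)*(-22)) = (28 - 144 - 36)*(167 + 704) = -152*871 = -132392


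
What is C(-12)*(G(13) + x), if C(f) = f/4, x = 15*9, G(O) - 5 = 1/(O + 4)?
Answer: -7143/17 ≈ -420.18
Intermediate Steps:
G(O) = 5 + 1/(4 + O) (G(O) = 5 + 1/(O + 4) = 5 + 1/(4 + O))
x = 135
C(f) = f/4 (C(f) = f*(¼) = f/4)
C(-12)*(G(13) + x) = ((¼)*(-12))*((21 + 5*13)/(4 + 13) + 135) = -3*((21 + 65)/17 + 135) = -3*((1/17)*86 + 135) = -3*(86/17 + 135) = -3*2381/17 = -7143/17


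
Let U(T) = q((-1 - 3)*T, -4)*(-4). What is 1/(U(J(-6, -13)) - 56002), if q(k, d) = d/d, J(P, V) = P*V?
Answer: -1/56006 ≈ -1.7855e-5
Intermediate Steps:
q(k, d) = 1
U(T) = -4 (U(T) = 1*(-4) = -4)
1/(U(J(-6, -13)) - 56002) = 1/(-4 - 56002) = 1/(-56006) = -1/56006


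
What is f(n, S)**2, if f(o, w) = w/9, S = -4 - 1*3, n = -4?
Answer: 49/81 ≈ 0.60494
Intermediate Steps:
S = -7 (S = -4 - 3 = -7)
f(o, w) = w/9 (f(o, w) = w*(1/9) = w/9)
f(n, S)**2 = ((1/9)*(-7))**2 = (-7/9)**2 = 49/81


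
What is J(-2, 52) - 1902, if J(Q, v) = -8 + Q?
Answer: -1912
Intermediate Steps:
J(-2, 52) - 1902 = (-8 - 2) - 1902 = -10 - 1902 = -1912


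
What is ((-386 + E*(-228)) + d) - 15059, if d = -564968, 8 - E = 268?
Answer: -521133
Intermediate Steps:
E = -260 (E = 8 - 1*268 = 8 - 268 = -260)
((-386 + E*(-228)) + d) - 15059 = ((-386 - 260*(-228)) - 564968) - 15059 = ((-386 + 59280) - 564968) - 15059 = (58894 - 564968) - 15059 = -506074 - 15059 = -521133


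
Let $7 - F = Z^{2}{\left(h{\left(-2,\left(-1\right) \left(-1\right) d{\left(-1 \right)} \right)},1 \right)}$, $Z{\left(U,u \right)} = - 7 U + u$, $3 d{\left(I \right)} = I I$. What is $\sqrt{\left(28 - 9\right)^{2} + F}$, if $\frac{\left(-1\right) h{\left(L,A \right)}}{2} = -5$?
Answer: $i \sqrt{4393} \approx 66.28 i$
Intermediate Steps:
$d{\left(I \right)} = \frac{I^{2}}{3}$ ($d{\left(I \right)} = \frac{I I}{3} = \frac{I^{2}}{3}$)
$h{\left(L,A \right)} = 10$ ($h{\left(L,A \right)} = \left(-2\right) \left(-5\right) = 10$)
$Z{\left(U,u \right)} = u - 7 U$
$F = -4754$ ($F = 7 - \left(1 - 70\right)^{2} = 7 - \left(-69\right)^{2} = 7 - 4761 = -4754$)
$\sqrt{\left(28 - 9\right)^{2} + F} = \sqrt{\left(28 - 9\right)^{2} - 4754} = \sqrt{19^{2} - 4754} = \sqrt{361 - 4754} = \sqrt{-4393} = i \sqrt{4393}$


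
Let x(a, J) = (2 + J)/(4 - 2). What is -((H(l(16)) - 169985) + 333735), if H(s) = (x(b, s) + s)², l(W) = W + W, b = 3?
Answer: -166151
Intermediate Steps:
x(a, J) = 1 + J/2 (x(a, J) = (2 + J)/2 = (2 + J)*(½) = 1 + J/2)
l(W) = 2*W
H(s) = (1 + 3*s/2)² (H(s) = ((1 + s/2) + s)² = (1 + 3*s/2)²)
-((H(l(16)) - 169985) + 333735) = -(((2 + 3*(2*16))²/4 - 169985) + 333735) = -(((2 + 3*32)²/4 - 169985) + 333735) = -(((2 + 96)²/4 - 169985) + 333735) = -(((¼)*98² - 169985) + 333735) = -(((¼)*9604 - 169985) + 333735) = -((2401 - 169985) + 333735) = -(-167584 + 333735) = -1*166151 = -166151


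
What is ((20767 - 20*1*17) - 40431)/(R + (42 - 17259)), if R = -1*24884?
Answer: 20004/42101 ≈ 0.47514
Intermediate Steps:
R = -24884
((20767 - 20*1*17) - 40431)/(R + (42 - 17259)) = ((20767 - 20*1*17) - 40431)/(-24884 + (42 - 17259)) = ((20767 - 20*17) - 40431)/(-24884 - 17217) = ((20767 - 1*340) - 40431)/(-42101) = ((20767 - 340) - 40431)*(-1/42101) = (20427 - 40431)*(-1/42101) = -20004*(-1/42101) = 20004/42101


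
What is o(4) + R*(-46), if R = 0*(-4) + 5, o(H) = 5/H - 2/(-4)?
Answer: -913/4 ≈ -228.25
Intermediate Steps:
o(H) = ½ + 5/H (o(H) = 5/H - 2*(-¼) = 5/H + ½ = ½ + 5/H)
R = 5 (R = 0 + 5 = 5)
o(4) + R*(-46) = (½)*(10 + 4)/4 + 5*(-46) = (½)*(¼)*14 - 230 = 7/4 - 230 = -913/4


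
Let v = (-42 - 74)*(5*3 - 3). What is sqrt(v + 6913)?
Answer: sqrt(5521) ≈ 74.303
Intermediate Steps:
v = -1392 (v = -116*(15 - 3) = -116*12 = -1392)
sqrt(v + 6913) = sqrt(-1392 + 6913) = sqrt(5521)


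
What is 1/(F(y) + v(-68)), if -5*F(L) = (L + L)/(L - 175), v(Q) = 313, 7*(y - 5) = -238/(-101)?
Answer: 6120/1915637 ≈ 0.0031948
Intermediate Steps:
y = 539/101 (y = 5 + (-238/(-101))/7 = 5 + (-238*(-1/101))/7 = 5 + (1/7)*(238/101) = 5 + 34/101 = 539/101 ≈ 5.3366)
F(L) = -2*L/(5*(-175 + L)) (F(L) = -(L + L)/(5*(L - 175)) = -2*L/(5*(-175 + L)))
1/(F(y) + v(-68)) = 1/(-2*539/101/(-875 + 5*(539/101)) + 313) = 1/(-2*539/101/(-875 + 2695/101) + 313) = 1/(-2*539/101/(-85680/101) + 313) = 1/(-2*539/101*(-101/85680) + 313) = 1/(77/6120 + 313) = 1/(1915637/6120) = 6120/1915637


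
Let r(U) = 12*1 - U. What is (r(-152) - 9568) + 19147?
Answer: 9743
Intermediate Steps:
r(U) = 12 - U
(r(-152) - 9568) + 19147 = ((12 - 1*(-152)) - 9568) + 19147 = ((12 + 152) - 9568) + 19147 = (164 - 9568) + 19147 = -9404 + 19147 = 9743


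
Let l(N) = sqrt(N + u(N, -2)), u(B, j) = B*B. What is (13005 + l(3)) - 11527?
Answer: 1478 + 2*sqrt(3) ≈ 1481.5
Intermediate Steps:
u(B, j) = B**2
l(N) = sqrt(N + N**2)
(13005 + l(3)) - 11527 = (13005 + sqrt(3*(1 + 3))) - 11527 = (13005 + sqrt(3*4)) - 11527 = (13005 + sqrt(12)) - 11527 = (13005 + 2*sqrt(3)) - 11527 = 1478 + 2*sqrt(3)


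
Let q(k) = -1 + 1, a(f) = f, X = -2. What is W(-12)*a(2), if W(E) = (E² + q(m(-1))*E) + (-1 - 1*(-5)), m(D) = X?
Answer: 296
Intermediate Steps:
m(D) = -2
q(k) = 0
W(E) = 4 + E² (W(E) = (E² + 0*E) + (-1 - 1*(-5)) = (E² + 0) + (-1 + 5) = E² + 4 = 4 + E²)
W(-12)*a(2) = (4 + (-12)²)*2 = (4 + 144)*2 = 148*2 = 296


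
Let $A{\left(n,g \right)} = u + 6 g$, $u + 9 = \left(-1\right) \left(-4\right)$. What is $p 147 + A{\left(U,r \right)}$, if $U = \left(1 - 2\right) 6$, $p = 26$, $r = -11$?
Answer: $3751$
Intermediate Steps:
$u = -5$ ($u = -9 - -4 = -9 + 4 = -5$)
$U = -6$ ($U = \left(-1\right) 6 = -6$)
$A{\left(n,g \right)} = -5 + 6 g$
$p 147 + A{\left(U,r \right)} = 26 \cdot 147 + \left(-5 + 6 \left(-11\right)\right) = 3822 - 71 = 3751$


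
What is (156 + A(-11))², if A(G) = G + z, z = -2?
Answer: 20449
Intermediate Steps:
A(G) = -2 + G (A(G) = G - 2 = -2 + G)
(156 + A(-11))² = (156 + (-2 - 11))² = (156 - 13)² = 143² = 20449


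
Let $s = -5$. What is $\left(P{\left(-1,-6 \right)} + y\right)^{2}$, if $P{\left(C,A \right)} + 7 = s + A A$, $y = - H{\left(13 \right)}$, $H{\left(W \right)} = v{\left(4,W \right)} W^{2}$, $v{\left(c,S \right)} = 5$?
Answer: $674041$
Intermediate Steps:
$H{\left(W \right)} = 5 W^{2}$
$y = -845$ ($y = - 5 \cdot 13^{2} = - 5 \cdot 169 = \left(-1\right) 845 = -845$)
$P{\left(C,A \right)} = -12 + A^{2}$ ($P{\left(C,A \right)} = -7 + \left(-5 + A A\right) = -7 + \left(-5 + A^{2}\right) = -12 + A^{2}$)
$\left(P{\left(-1,-6 \right)} + y\right)^{2} = \left(\left(-12 + \left(-6\right)^{2}\right) - 845\right)^{2} = \left(\left(-12 + 36\right) - 845\right)^{2} = \left(24 - 845\right)^{2} = \left(-821\right)^{2} = 674041$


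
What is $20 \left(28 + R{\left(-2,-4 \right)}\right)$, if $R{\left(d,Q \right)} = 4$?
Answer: $640$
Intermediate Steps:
$20 \left(28 + R{\left(-2,-4 \right)}\right) = 20 \left(28 + 4\right) = 20 \cdot 32 = 640$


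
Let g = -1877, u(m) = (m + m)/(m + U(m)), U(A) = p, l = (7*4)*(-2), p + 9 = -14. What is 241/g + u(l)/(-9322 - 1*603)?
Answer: -189172299/1471708775 ≈ -0.12854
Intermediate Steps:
p = -23 (p = -9 - 14 = -23)
l = -56 (l = 28*(-2) = -56)
U(A) = -23
u(m) = 2*m/(-23 + m) (u(m) = (m + m)/(m - 23) = (2*m)/(-23 + m) = 2*m/(-23 + m))
241/g + u(l)/(-9322 - 1*603) = 241/(-1877) + (2*(-56)/(-23 - 56))/(-9322 - 1*603) = 241*(-1/1877) + (2*(-56)/(-79))/(-9322 - 603) = -241/1877 + (2*(-56)*(-1/79))/(-9925) = -241/1877 + (112/79)*(-1/9925) = -241/1877 - 112/784075 = -189172299/1471708775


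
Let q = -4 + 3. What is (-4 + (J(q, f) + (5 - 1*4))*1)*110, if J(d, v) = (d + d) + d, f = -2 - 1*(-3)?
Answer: -660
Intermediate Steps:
f = 1 (f = -2 + 3 = 1)
q = -1
J(d, v) = 3*d (J(d, v) = 2*d + d = 3*d)
(-4 + (J(q, f) + (5 - 1*4))*1)*110 = (-4 + (3*(-1) + (5 - 1*4))*1)*110 = (-4 + (-3 + (5 - 4))*1)*110 = (-4 + (-3 + 1)*1)*110 = (-4 - 2*1)*110 = (-4 - 2)*110 = -6*110 = -660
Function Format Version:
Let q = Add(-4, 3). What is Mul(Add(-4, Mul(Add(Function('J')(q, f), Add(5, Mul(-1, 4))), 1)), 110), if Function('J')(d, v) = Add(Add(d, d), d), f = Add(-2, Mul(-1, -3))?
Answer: -660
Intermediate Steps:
f = 1 (f = Add(-2, 3) = 1)
q = -1
Function('J')(d, v) = Mul(3, d) (Function('J')(d, v) = Add(Mul(2, d), d) = Mul(3, d))
Mul(Add(-4, Mul(Add(Function('J')(q, f), Add(5, Mul(-1, 4))), 1)), 110) = Mul(Add(-4, Mul(Add(Mul(3, -1), Add(5, Mul(-1, 4))), 1)), 110) = Mul(Add(-4, Mul(Add(-3, Add(5, -4)), 1)), 110) = Mul(Add(-4, Mul(Add(-3, 1), 1)), 110) = Mul(Add(-4, Mul(-2, 1)), 110) = Mul(Add(-4, -2), 110) = Mul(-6, 110) = -660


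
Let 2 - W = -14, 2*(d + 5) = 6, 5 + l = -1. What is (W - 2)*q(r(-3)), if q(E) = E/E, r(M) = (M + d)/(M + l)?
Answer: 14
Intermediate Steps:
l = -6 (l = -5 - 1 = -6)
d = -2 (d = -5 + (½)*6 = -5 + 3 = -2)
r(M) = (-2 + M)/(-6 + M) (r(M) = (M - 2)/(M - 6) = (-2 + M)/(-6 + M))
q(E) = 1
W = 16 (W = 2 - 1*(-14) = 2 + 14 = 16)
(W - 2)*q(r(-3)) = (16 - 2)*1 = 14*1 = 14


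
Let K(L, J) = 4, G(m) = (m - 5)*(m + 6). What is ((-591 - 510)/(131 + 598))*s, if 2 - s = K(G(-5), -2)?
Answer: 734/243 ≈ 3.0206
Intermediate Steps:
G(m) = (-5 + m)*(6 + m)
s = -2 (s = 2 - 1*4 = 2 - 4 = -2)
((-591 - 510)/(131 + 598))*s = ((-591 - 510)/(131 + 598))*(-2) = -1101/729*(-2) = -1101*1/729*(-2) = -367/243*(-2) = 734/243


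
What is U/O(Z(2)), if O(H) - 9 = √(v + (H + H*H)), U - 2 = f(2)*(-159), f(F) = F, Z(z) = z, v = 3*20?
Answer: -948/5 + 316*√66/15 ≈ -18.454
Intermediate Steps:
v = 60
U = -316 (U = 2 + 2*(-159) = 2 - 318 = -316)
O(H) = 9 + √(60 + H + H²) (O(H) = 9 + √(60 + (H + H*H)) = 9 + √(60 + (H + H²)) = 9 + √(60 + H + H²))
U/O(Z(2)) = -316/(9 + √(60 + 2 + 2²)) = -316/(9 + √(60 + 2 + 4)) = -316/(9 + √66)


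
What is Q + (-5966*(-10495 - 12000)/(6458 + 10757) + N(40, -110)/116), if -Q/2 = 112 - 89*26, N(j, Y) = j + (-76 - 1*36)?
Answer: 110732200/9077 ≈ 12199.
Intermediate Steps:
N(j, Y) = -112 + j (N(j, Y) = j + (-76 - 36) = j - 112 = -112 + j)
Q = 4404 (Q = -2*(112 - 89*26) = -2*(112 - 2314) = -2*(-2202) = 4404)
Q + (-5966*(-10495 - 12000)/(6458 + 10757) + N(40, -110)/116) = 4404 + (-5966*(-10495 - 12000)/(6458 + 10757) + (-112 + 40)/116) = 4404 + (-5966/(17215/(-22495)) - 72*1/116) = 4404 + (-5966/(17215*(-1/22495)) - 18/29) = 4404 + (-5966/(-313/409) - 18/29) = 4404 + (-5966*(-409/313) - 18/29) = 4404 + (2440094/313 - 18/29) = 4404 + 70757092/9077 = 110732200/9077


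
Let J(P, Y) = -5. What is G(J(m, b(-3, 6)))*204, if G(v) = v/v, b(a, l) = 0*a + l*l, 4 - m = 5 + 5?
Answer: 204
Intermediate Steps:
m = -6 (m = 4 - (5 + 5) = 4 - 1*10 = 4 - 10 = -6)
b(a, l) = l**2 (b(a, l) = 0 + l**2 = l**2)
G(v) = 1
G(J(m, b(-3, 6)))*204 = 1*204 = 204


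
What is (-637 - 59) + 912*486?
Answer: 442536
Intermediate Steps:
(-637 - 59) + 912*486 = -696 + 443232 = 442536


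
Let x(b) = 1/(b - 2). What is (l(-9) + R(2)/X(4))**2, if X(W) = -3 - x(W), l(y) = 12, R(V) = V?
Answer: 6400/49 ≈ 130.61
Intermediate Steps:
x(b) = 1/(-2 + b)
X(W) = -3 - 1/(-2 + W)
(l(-9) + R(2)/X(4))**2 = (12 + 2/(((5 - 3*4)/(-2 + 4))))**2 = (12 + 2/(((5 - 12)/2)))**2 = (12 + 2/(((1/2)*(-7))))**2 = (12 + 2/(-7/2))**2 = (12 + 2*(-2/7))**2 = (12 - 4/7)**2 = (80/7)**2 = 6400/49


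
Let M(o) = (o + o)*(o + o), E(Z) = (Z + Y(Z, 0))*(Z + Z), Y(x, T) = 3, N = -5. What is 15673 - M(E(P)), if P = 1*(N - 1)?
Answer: 10489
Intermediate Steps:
P = -6 (P = 1*(-5 - 1) = 1*(-6) = -6)
E(Z) = 2*Z*(3 + Z) (E(Z) = (Z + 3)*(Z + Z) = (3 + Z)*(2*Z) = 2*Z*(3 + Z))
M(o) = 4*o² (M(o) = (2*o)*(2*o) = 4*o²)
15673 - M(E(P)) = 15673 - 4*(2*(-6)*(3 - 6))² = 15673 - 4*(2*(-6)*(-3))² = 15673 - 4*36² = 15673 - 4*1296 = 15673 - 1*5184 = 15673 - 5184 = 10489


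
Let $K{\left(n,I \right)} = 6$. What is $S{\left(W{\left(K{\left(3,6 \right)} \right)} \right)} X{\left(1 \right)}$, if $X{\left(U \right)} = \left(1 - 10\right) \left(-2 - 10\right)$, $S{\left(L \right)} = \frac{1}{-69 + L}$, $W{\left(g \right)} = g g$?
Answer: $- \frac{36}{11} \approx -3.2727$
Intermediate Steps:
$W{\left(g \right)} = g^{2}$
$X{\left(U \right)} = 108$ ($X{\left(U \right)} = \left(-9\right) \left(-12\right) = 108$)
$S{\left(W{\left(K{\left(3,6 \right)} \right)} \right)} X{\left(1 \right)} = \frac{1}{-69 + 6^{2}} \cdot 108 = \frac{1}{-69 + 36} \cdot 108 = \frac{1}{-33} \cdot 108 = \left(- \frac{1}{33}\right) 108 = - \frac{36}{11}$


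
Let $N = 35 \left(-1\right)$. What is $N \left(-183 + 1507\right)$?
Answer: $-46340$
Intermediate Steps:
$N = -35$
$N \left(-183 + 1507\right) = - 35 \left(-183 + 1507\right) = \left(-35\right) 1324 = -46340$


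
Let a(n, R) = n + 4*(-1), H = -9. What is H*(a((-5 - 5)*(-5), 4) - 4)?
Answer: -378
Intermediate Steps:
a(n, R) = -4 + n (a(n, R) = n - 4 = -4 + n)
H*(a((-5 - 5)*(-5), 4) - 4) = -9*((-4 + (-5 - 5)*(-5)) - 4) = -9*((-4 - 10*(-5)) - 4) = -9*((-4 + 50) - 4) = -9*(46 - 4) = -9*42 = -378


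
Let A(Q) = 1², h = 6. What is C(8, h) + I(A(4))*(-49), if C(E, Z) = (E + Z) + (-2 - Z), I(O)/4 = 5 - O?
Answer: -778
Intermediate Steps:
A(Q) = 1
I(O) = 20 - 4*O (I(O) = 4*(5 - O) = 20 - 4*O)
C(E, Z) = -2 + E
C(8, h) + I(A(4))*(-49) = (-2 + 8) + (20 - 4*1)*(-49) = 6 + (20 - 4)*(-49) = 6 + 16*(-49) = 6 - 784 = -778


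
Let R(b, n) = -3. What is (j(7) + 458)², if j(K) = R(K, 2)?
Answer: 207025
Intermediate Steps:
j(K) = -3
(j(7) + 458)² = (-3 + 458)² = 455² = 207025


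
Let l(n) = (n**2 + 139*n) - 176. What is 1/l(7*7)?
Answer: 1/9036 ≈ 0.00011067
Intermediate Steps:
l(n) = -176 + n**2 + 139*n
1/l(7*7) = 1/(-176 + (7*7)**2 + 139*(7*7)) = 1/(-176 + 49**2 + 139*49) = 1/(-176 + 2401 + 6811) = 1/9036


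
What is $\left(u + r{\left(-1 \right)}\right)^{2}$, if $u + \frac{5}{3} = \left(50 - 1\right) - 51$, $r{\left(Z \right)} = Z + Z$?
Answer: $\frac{289}{9} \approx 32.111$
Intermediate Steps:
$r{\left(Z \right)} = 2 Z$
$u = - \frac{11}{3}$ ($u = - \frac{5}{3} + \left(\left(50 - 1\right) - 51\right) = - \frac{5}{3} + \left(49 - 51\right) = - \frac{5}{3} - 2 = - \frac{11}{3} \approx -3.6667$)
$\left(u + r{\left(-1 \right)}\right)^{2} = \left(- \frac{11}{3} + 2 \left(-1\right)\right)^{2} = \left(- \frac{11}{3} - 2\right)^{2} = \left(- \frac{17}{3}\right)^{2} = \frac{289}{9}$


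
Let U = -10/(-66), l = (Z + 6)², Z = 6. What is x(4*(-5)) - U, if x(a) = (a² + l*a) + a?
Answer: -82505/33 ≈ -2500.2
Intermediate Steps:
l = 144 (l = (6 + 6)² = 12² = 144)
x(a) = a² + 145*a (x(a) = (a² + 144*a) + a = a² + 145*a)
U = 5/33 (U = -10*(-1/66) = 5/33 ≈ 0.15152)
x(4*(-5)) - U = (4*(-5))*(145 + 4*(-5)) - 1*5/33 = -20*(145 - 20) - 5/33 = -20*125 - 5/33 = -2500 - 5/33 = -82505/33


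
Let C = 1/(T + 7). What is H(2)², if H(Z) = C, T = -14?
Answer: 1/49 ≈ 0.020408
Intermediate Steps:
C = -⅐ (C = 1/(-14 + 7) = 1/(-7) = -⅐ ≈ -0.14286)
H(Z) = -⅐
H(2)² = (-⅐)² = 1/49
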